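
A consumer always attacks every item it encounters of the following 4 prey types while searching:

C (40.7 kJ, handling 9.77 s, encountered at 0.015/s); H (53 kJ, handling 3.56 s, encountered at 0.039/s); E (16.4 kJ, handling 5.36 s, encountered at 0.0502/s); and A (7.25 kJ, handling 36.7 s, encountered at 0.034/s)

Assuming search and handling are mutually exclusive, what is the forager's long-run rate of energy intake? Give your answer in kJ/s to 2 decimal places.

1.34 kJ/s

R = (0.015×40.7 + 0.039×53 + 0.0502×16.4 + 0.034×7.25) / (1 + 0.015×9.77 + 0.039×3.56 + 0.0502×5.36 + 0.034×36.7) = 3.747/2.802 = 1.337 kJ/s.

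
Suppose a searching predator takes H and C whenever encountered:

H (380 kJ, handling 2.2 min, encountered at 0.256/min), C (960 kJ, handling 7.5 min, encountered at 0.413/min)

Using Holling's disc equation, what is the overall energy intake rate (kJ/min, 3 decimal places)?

105.941 kJ/min

R = (0.256×380 + 0.413×960) / (1 + 0.256×2.2 + 0.413×7.5) = 493.8/4.661 = 105.9 kJ/min.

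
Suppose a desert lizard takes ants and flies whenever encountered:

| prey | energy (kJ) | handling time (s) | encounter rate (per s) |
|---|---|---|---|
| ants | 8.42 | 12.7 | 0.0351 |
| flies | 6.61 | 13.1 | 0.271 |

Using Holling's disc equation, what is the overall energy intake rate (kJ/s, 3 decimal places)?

Energy encountered per unit search time: 0.0351×8.42 + 0.271×6.61 = 2.087 kJ/s.
Handling time per unit search time: 0.0351×12.7 + 0.271×13.1 = 3.996.
Rate = 2.087/(1 + 3.996) = 0.4177 kJ/s.

0.418 kJ/s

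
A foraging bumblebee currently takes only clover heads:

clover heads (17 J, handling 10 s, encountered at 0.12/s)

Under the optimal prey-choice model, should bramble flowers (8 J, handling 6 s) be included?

Intake rate on the current diet: R = (0.12×17) / (1 + 0.12×10) = 2.04/2.2 = 0.9273 J/s.
bramble flowers: E/h = 8/6 = 1.333 J/s.
1.333 > 0.9273, so adding bramble flowers raises the average — include it.

Yes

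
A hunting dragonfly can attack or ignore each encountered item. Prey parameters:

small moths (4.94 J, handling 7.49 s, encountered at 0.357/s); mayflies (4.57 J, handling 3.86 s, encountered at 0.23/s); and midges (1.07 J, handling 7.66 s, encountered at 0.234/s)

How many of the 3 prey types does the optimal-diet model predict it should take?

2

Rank by E/h (J/s): mayflies 1.18, small moths 0.66, midges 0.14. Include each in turn until the next type's E/h falls below the running intake rate.
Rate on top 1: 0.5568. small moths: 0.66 > 0.5568 → include.
Rate on top 2: 0.617. midges: 0.14 < 0.617 → exclude; stop.
Optimal diet: mayflies, small moths — 2 of 3 types.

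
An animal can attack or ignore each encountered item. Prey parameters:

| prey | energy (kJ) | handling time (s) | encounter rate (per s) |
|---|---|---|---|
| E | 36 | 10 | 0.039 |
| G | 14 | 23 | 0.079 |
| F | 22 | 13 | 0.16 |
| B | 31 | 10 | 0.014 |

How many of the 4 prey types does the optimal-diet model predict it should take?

Profitabilities (E/h, kJ/s): E 3.6, B 3.1, F 1.69, G 0.609. Add prey in this order while the next type's profitability exceeds the intake rate on those already taken.
Rate on top 1: 1.01. B: 3.1 > 1.01 → include.
Rate on top 2: 1.201. F: 1.69 > 1.201 → include.
Rate on top 3: 1.484. G: 0.609 < 1.484 → exclude; stop.
Optimal diet: E, B, F — 3 of 4 types.

3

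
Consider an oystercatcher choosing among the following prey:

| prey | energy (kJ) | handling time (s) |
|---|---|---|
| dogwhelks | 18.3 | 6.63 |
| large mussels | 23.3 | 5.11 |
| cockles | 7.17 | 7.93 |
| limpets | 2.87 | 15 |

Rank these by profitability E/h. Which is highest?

large mussels

In descending order of E/h:
large mussels: 23.3/5.11 = 4.56 kJ/s
dogwhelks: 18.3/6.63 = 2.76 kJ/s
cockles: 7.17/7.93 = 0.904 kJ/s
limpets: 2.87/15 = 0.191 kJ/s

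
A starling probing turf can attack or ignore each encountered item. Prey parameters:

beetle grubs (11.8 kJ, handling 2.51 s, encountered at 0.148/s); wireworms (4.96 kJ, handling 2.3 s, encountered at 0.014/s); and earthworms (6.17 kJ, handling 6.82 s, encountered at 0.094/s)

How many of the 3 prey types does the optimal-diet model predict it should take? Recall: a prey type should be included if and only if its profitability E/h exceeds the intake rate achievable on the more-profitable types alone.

2

Rank by E/h (kJ/s): beetle grubs 4.7, wireworms 2.16, earthworms 0.905. Include each in turn until the next type's E/h falls below the running intake rate.
Rate on top 1: 1.273. wireworms: 2.16 > 1.273 → include.
Rate on top 2: 1.294. earthworms: 0.905 < 1.294 → exclude; stop.
Optimal diet: beetle grubs, wireworms — 2 of 3 types.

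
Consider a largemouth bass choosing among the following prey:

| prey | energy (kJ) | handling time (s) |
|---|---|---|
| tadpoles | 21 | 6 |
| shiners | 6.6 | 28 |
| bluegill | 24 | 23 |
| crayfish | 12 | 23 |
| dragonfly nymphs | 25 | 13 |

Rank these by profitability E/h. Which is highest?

tadpoles

Profitability E/h (kJ/s): tadpoles = 21/6 = 3.5, shiners = 6.6/28 = 0.236, bluegill = 24/23 = 1.04, crayfish = 12/23 = 0.522, dragonfly nymphs = 25/13 = 1.92.
Ranked: tadpoles > dragonfly nymphs > bluegill > crayfish > shiners.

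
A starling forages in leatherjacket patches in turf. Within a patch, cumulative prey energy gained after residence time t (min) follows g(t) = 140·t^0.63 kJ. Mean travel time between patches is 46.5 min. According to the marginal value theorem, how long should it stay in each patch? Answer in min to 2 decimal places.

79.18 min

Optimal t* satisfies g'(t*) = g(t*)/(T + t*).
g'(t) = 0.63·140·t^-0.37. Setting 0.63·140·t^-0.37 = 140·t^0.63/(46.5+t) gives 0.63(46.5+t) = t, so 0.37·t = 0.63×46.5.
t* = 0.63×46.5/0.37 = 79.18 min.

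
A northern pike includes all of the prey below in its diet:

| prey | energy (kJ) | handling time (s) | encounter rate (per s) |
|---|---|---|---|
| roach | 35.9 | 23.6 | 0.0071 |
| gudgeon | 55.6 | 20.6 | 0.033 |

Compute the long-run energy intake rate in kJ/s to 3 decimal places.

1.131 kJ/s

R = Σλ_iE_i / (1 + Σλ_ih_i)
Numerator: 0.0071×35.9 + 0.033×55.6 = 2.09
Denominator: 1 + 0.0071×23.6 + 0.033×20.6 = 1.847
R = 2.09/1.847 = 1.131 kJ/s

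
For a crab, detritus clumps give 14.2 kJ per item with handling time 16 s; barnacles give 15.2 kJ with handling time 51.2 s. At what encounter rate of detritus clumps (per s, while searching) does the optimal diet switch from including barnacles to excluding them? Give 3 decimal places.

Drop barnacles once their profitability E₂/h₂ falls below the rate achievable on detritus clumps alone: E₂/h₂ = λE₁/(1 + λh₁).
Solve for λ: λE₁h₂ = E₂(1 + λh₁) → λ(E₁h₂ − E₂h₁) = E₂ → λ = E₂/(E₁h₂ − E₂h₁).
λ = 15.2/(14.2×51.2 − 15.2×16) = 15.2/483.8 = 0.03142 per s.

0.031 per s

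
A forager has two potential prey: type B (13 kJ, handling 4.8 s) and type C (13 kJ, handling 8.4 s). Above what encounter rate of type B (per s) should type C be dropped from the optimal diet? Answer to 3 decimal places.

0.278 per s

The zero-one rule: include type C iff E₂/h₂ > λE₁/(1+λh₁). Equality gives the switch point.
λE₁h₂ = E₂ + λE₂h₁ ⇒ λ = E₂/(E₁h₂ − E₂h₁) = 13/(109.2 − 62.4) = 0.2778 per s.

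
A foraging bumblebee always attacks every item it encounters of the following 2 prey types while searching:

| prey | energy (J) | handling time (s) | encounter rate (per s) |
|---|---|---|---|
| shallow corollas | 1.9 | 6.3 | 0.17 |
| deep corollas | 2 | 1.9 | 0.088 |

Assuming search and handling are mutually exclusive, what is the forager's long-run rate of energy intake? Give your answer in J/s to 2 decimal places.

0.22 J/s

Energy encountered per unit search time: 0.17×1.9 + 0.088×2 = 0.499 J/s.
Handling time per unit search time: 0.17×6.3 + 0.088×1.9 = 1.238.
Rate = 0.499/(1 + 1.238) = 0.2229 J/s.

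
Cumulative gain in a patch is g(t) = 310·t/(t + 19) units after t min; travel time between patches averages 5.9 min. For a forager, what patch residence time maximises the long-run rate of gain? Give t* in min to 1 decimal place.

Optimal t* satisfies g'(t*) = g(t*)/(T + t*).
g'(t) = 310·19/(t + 19)². Setting 310·19/(t+19)² = 310t/[(t+19)(5.9+t)] gives 19(5.9+t) = t(t+19), so t² = 19×5.9 = 112.1.
t* = √112.1 = 10.59 min.

10.6 min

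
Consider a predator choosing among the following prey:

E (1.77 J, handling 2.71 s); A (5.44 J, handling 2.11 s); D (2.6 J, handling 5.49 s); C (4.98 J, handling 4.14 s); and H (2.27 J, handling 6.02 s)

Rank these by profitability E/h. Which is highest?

In descending order of E/h:
A: 5.44/2.11 = 2.58 J/s
C: 4.98/4.14 = 1.2 J/s
E: 1.77/2.71 = 0.653 J/s
D: 2.6/5.49 = 0.474 J/s
H: 2.27/6.02 = 0.377 J/s

A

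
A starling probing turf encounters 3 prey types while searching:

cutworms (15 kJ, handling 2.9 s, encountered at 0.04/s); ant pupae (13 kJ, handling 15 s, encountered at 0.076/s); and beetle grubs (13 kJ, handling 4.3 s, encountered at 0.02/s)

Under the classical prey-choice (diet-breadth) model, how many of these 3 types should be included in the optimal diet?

Profitabilities (E/h, kJ/s): cutworms 5.17, beetle grubs 3.02, ant pupae 0.867. Add prey in this order while the next type's profitability exceeds the intake rate on those already taken.
Rate on top 1: 0.5376. beetle grubs: 3.02 > 0.5376 → include.
Rate on top 2: 0.7155. ant pupae: 0.867 > 0.7155 → include.
Optimal diet: cutworms, beetle grubs, ant pupae — 3 of 3 types.

3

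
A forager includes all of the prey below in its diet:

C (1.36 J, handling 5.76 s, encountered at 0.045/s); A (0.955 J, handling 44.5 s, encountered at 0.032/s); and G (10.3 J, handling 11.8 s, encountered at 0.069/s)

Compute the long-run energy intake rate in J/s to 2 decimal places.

0.23 J/s

R = Σλ_iE_i / (1 + Σλ_ih_i)
Numerator: 0.045×1.36 + 0.032×0.955 + 0.069×10.3 = 0.8025
Denominator: 1 + 0.045×5.76 + 0.032×44.5 + 0.069×11.8 = 3.497
R = 0.8025/3.497 = 0.2294 J/s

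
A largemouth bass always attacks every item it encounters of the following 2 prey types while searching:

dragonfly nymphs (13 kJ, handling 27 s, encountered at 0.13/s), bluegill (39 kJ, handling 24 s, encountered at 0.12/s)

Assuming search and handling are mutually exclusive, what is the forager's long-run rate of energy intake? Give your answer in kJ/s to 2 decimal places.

Energy encountered per unit search time: 0.13×13 + 0.12×39 = 6.37 kJ/s.
Handling time per unit search time: 0.13×27 + 0.12×24 = 6.39.
Rate = 6.37/(1 + 6.39) = 0.862 kJ/s.

0.86 kJ/s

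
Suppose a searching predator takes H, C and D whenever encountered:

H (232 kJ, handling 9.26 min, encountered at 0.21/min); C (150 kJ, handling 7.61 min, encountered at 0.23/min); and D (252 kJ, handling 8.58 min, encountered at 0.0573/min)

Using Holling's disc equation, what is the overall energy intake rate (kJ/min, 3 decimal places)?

18.829 kJ/min

R = Σλ_iE_i / (1 + Σλ_ih_i)
Numerator: 0.21×232 + 0.23×150 + 0.0573×252 = 97.66
Denominator: 1 + 0.21×9.26 + 0.23×7.61 + 0.0573×8.58 = 5.187
R = 97.66/5.187 = 18.83 kJ/min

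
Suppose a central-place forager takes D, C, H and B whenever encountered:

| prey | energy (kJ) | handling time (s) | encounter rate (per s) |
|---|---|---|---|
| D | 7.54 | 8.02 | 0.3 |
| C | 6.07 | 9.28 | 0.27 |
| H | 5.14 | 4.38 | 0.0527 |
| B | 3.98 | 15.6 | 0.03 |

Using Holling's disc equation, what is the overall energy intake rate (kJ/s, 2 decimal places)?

R = (0.3×7.54 + 0.27×6.07 + 0.0527×5.14 + 0.03×3.98) / (1 + 0.3×8.02 + 0.27×9.28 + 0.0527×4.38 + 0.03×15.6) = 4.291/6.61 = 0.6492 kJ/s.

0.65 kJ/s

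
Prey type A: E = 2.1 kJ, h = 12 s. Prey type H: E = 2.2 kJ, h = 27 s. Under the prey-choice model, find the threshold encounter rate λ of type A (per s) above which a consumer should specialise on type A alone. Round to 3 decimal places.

0.073 per s

The zero-one rule: include type H iff E₂/h₂ > λE₁/(1+λh₁). Equality gives the switch point.
λE₁h₂ = E₂ + λE₂h₁ ⇒ λ = E₂/(E₁h₂ − E₂h₁) = 2.2/(56.7 − 26.4) = 0.07261 per s.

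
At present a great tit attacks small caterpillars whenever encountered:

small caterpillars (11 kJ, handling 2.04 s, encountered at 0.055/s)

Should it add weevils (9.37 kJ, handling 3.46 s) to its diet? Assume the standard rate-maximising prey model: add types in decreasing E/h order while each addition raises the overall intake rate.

Yes

On small caterpillars alone, R = ΣλE/(1+Σλh) = 0.605/1.112 = 0.544 kJ/s.
Profitability of weevils: 9.37/3.46 = 2.708 kJ/s.
Since 2.708 > R, including weevils increases the long-run rate.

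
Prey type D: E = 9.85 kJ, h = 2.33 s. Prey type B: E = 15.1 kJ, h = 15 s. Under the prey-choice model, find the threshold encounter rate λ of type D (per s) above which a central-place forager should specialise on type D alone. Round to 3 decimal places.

The zero-one rule: include type B iff E₂/h₂ > λE₁/(1+λh₁). Equality gives the switch point.
λE₁h₂ = E₂ + λE₂h₁ ⇒ λ = E₂/(E₁h₂ − E₂h₁) = 15.1/(147.8 − 35.18) = 0.1341 per s.

0.134 per s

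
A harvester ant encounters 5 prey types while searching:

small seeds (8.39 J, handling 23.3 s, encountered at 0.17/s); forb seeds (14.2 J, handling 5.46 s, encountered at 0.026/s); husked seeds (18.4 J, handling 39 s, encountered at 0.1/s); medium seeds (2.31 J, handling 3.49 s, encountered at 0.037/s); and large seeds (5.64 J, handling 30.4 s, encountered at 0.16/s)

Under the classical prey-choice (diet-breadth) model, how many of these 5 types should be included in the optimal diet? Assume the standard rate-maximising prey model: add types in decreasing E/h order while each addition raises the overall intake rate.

Rank by E/h (J/s): forb seeds 2.6, medium seeds 0.662, husked seeds 0.472, small seeds 0.36, large seeds 0.186. Include each in turn until the next type's E/h falls below the running intake rate.
Rate on top 1: 0.3233. medium seeds: 0.662 > 0.3233 → include.
Rate on top 2: 0.3577. husked seeds: 0.472 > 0.3577 → include.
Rate on top 3: 0.4437. small seeds: 0.36 < 0.4437 → exclude; stop.
Optimal diet: forb seeds, medium seeds, husked seeds — 3 of 5 types.

3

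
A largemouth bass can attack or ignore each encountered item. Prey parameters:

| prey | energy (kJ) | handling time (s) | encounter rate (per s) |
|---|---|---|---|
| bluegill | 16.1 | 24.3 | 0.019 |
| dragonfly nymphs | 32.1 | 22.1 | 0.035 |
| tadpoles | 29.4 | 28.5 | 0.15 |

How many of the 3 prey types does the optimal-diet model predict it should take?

2

Rank by E/h (kJ/s): dragonfly nymphs 1.45, tadpoles 1.03, bluegill 0.663. Include each in turn until the next type's E/h falls below the running intake rate.
Rate on top 1: 0.6335. tadpoles: 1.03 > 0.6335 → include.
Rate on top 2: 0.9149. bluegill: 0.663 < 0.9149 → exclude; stop.
Optimal diet: dragonfly nymphs, tadpoles — 2 of 3 types.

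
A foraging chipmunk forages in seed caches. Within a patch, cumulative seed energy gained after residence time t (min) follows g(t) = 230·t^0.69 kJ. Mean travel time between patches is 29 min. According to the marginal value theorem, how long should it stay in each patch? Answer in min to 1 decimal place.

By the marginal value theorem, leave when the instantaneous gain rate g'(t) equals the habitat-wide average g(t)/(T + t).
g'(t) = 0.69·230·t^-0.31. Setting 0.69·230·t^-0.31 = 230·t^0.69/(29+t) gives 0.69(29+t) = t, so 0.31·t = 0.69×29.
t* = 0.69×29/0.31 = 64.55 min.

64.5 min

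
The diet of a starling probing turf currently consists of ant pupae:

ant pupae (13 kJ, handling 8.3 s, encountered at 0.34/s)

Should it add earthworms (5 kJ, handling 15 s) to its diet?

No

Current rate: (0.34×13)/(1 + 0.34×8.3) = 1.156 kJ/s.
earthworms: E/h = 5/15 = 0.3333 kJ/s.
Since 0.3333 < R, time spent handling earthworms is better spent searching.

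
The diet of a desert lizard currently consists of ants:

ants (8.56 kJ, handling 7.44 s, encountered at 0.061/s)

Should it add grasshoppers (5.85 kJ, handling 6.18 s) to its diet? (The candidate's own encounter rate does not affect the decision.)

Current rate: (0.061×8.56)/(1 + 0.061×7.44) = 0.3592 kJ/s.
Profitability of grasshoppers: 5.85/6.18 = 0.9466 kJ/s.
0.9466 > 0.3592, so adding grasshoppers raises the average — include it.

Yes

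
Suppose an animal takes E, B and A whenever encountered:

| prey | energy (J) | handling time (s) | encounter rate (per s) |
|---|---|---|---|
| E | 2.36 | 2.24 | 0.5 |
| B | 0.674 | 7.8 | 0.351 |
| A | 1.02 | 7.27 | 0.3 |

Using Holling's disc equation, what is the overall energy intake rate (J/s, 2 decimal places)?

R = (0.5×2.36 + 0.351×0.674 + 0.3×1.02) / (1 + 0.5×2.24 + 0.351×7.8 + 0.3×7.27) = 1.723/7.039 = 0.2447 J/s.

0.24 J/s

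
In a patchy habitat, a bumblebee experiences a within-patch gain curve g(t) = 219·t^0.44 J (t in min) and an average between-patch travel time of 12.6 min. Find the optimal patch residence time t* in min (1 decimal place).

Maximise g(t)/(T+t): set derivative to zero → g'(t)(T+t) = g(t).
g'(t) = 0.44·219·t^-0.56. Setting 0.44·219·t^-0.56 = 219·t^0.44/(12.6+t) gives 0.44(12.6+t) = t, so 0.56·t = 0.44×12.6.
t* = 0.44×12.6/0.56 = 9.9 min.

9.9 min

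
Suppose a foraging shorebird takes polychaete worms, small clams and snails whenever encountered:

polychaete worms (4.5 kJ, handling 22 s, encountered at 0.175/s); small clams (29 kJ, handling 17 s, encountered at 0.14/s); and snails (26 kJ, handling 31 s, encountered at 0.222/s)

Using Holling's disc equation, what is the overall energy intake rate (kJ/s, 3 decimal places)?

R = Σλ_iE_i / (1 + Σλ_ih_i)
Numerator: 0.175×4.5 + 0.14×29 + 0.222×26 = 10.62
Denominator: 1 + 0.175×22 + 0.14×17 + 0.222×31 = 14.11
R = 10.62/14.11 = 0.7525 kJ/s

0.753 kJ/s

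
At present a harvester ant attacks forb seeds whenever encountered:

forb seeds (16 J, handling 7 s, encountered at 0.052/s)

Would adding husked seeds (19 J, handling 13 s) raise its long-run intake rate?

Intake rate on the current diet: R = (0.052×16) / (1 + 0.052×7) = 0.832/1.364 = 0.61 J/s.
husked seeds: E/h = 19/13 = 1.462 J/s.
Since 1.462 > R, including husked seeds increases the long-run rate.

Yes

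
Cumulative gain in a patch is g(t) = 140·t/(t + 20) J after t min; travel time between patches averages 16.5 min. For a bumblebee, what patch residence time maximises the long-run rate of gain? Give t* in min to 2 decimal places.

By the marginal value theorem, leave when the instantaneous gain rate g'(t) equals the habitat-wide average g(t)/(T + t).
g'(t) = 140·20/(t + 20)². Setting 140·20/(t+20)² = 140t/[(t+20)(16.5+t)] gives 20(16.5+t) = t(t+20), so t² = 20×16.5 = 330.
t* = √330 = 18.17 min.

18.17 min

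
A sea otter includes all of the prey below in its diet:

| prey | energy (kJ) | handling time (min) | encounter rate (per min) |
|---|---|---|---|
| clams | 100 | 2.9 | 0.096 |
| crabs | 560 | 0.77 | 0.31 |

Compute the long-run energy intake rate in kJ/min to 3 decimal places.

120.757 kJ/min

R = Σλ_iE_i / (1 + Σλ_ih_i)
Numerator: 0.096×100 + 0.31×560 = 183.2
Denominator: 1 + 0.096×2.9 + 0.31×0.77 = 1.517
R = 183.2/1.517 = 120.8 kJ/min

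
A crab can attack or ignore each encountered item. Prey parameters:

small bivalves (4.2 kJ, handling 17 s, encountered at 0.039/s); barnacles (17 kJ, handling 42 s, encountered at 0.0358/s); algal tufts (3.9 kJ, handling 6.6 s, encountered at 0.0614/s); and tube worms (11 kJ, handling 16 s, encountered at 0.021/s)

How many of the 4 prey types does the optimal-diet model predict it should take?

3

Rank by E/h (kJ/s): tube worms 0.688, algal tufts 0.591, barnacles 0.405, small bivalves 0.247. Include each in turn until the next type's E/h falls below the running intake rate.
Rate on top 1: 0.1729. algal tufts: 0.591 > 0.1729 → include.
Rate on top 2: 0.2702. barnacles: 0.405 > 0.2702 → include.
Rate on top 3: 0.3325. small bivalves: 0.247 < 0.3325 → exclude; stop.
Optimal diet: tube worms, algal tufts, barnacles — 3 of 4 types.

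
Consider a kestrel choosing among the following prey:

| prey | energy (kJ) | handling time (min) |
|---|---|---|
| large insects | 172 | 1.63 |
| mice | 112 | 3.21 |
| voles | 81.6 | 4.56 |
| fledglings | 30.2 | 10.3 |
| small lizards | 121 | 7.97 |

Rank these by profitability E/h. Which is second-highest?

mice

Profitability E/h (kJ/min): large insects = 172/1.63 = 106, mice = 112/3.21 = 34.9, voles = 81.6/4.56 = 17.9, fledglings = 30.2/10.3 = 2.93, small lizards = 121/7.97 = 15.2.
Ranked: large insects > mice > voles > small lizards > fledglings.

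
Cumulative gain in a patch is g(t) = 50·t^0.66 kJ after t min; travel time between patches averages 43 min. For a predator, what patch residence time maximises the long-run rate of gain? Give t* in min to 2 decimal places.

83.47 min

By the marginal value theorem, leave when the instantaneous gain rate g'(t) equals the habitat-wide average g(t)/(T + t).
g'(t) = 0.66·50·t^-0.34. Setting 0.66·50·t^-0.34 = 50·t^0.66/(43+t) gives 0.66(43+t) = t, so 0.34·t = 0.66×43.
t* = 0.66×43/0.34 = 83.47 min.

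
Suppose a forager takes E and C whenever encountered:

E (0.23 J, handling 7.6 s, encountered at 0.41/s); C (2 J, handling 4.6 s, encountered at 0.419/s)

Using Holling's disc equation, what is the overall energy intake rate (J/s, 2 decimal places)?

0.15 J/s

Energy encountered per unit search time: 0.41×0.23 + 0.419×2 = 0.9323 J/s.
Handling time per unit search time: 0.41×7.6 + 0.419×4.6 = 5.043.
Rate = 0.9323/(1 + 5.043) = 0.1543 J/s.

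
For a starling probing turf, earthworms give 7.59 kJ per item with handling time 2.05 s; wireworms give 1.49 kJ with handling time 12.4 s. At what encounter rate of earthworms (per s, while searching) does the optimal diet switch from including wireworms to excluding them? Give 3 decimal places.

The zero-one rule: include wireworms iff E₂/h₂ > λE₁/(1+λh₁). Equality gives the switch point.
λE₁h₂ = E₂ + λE₂h₁ ⇒ λ = E₂/(E₁h₂ − E₂h₁) = 1.49/(94.12 − 3.054) = 0.01636 per s.

0.016 per s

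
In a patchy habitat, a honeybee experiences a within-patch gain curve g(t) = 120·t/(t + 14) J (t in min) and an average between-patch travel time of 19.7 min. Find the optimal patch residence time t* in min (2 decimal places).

16.61 min

By the marginal value theorem, leave when the instantaneous gain rate g'(t) equals the habitat-wide average g(t)/(T + t).
g'(t) = 120·14/(t + 14)². Setting 120·14/(t+14)² = 120t/[(t+14)(19.7+t)] gives 14(19.7+t) = t(t+14), so t² = 14×19.7 = 275.8.
t* = √275.8 = 16.61 min.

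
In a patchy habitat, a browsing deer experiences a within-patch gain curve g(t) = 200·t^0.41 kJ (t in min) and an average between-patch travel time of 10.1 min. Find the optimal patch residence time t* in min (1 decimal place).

Maximise g(t)/(T+t): set derivative to zero → g'(t)(T+t) = g(t).
g'(t) = 0.41·200·t^-0.59. Setting 0.41·200·t^-0.59 = 200·t^0.41/(10.1+t) gives 0.41(10.1+t) = t, so 0.59·t = 0.41×10.1.
t* = 0.41×10.1/0.59 = 7.019 min.

7.0 min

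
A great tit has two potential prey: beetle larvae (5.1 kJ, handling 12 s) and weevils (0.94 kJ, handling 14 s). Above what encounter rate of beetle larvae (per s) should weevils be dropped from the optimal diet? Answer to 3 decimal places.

0.016 per s

Drop weevils once their profitability E₂/h₂ falls below the rate achievable on beetle larvae alone: E₂/h₂ = λE₁/(1 + λh₁).
Solve for λ: λE₁h₂ = E₂(1 + λh₁) → λ(E₁h₂ − E₂h₁) = E₂ → λ = E₂/(E₁h₂ − E₂h₁).
λ = 0.94/(5.1×14 − 0.94×12) = 0.94/60.12 = 0.01564 per s.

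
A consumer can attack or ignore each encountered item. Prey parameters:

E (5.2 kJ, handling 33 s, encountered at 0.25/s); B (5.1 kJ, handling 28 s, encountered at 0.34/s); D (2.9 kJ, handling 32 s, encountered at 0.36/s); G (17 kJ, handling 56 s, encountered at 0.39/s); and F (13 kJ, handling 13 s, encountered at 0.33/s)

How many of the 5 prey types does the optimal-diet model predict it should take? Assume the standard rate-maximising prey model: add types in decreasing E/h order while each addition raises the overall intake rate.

E/h in descending order: F 1, G 0.304, B 0.182, E 0.158, D 0.0906 kJ/s. The optimal diet is the largest prefix of this list for which every included type satisfies E_i/h_i > R on the types above it.
Rate on top 1: 0.811. G: 0.304 < 0.811 → exclude; stop.
Optimal diet: F — 1 of 5 types.

1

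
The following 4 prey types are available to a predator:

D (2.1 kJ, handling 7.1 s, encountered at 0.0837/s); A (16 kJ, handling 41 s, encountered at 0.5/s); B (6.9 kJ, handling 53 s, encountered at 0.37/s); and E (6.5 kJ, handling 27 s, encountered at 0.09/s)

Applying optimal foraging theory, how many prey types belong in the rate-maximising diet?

E/h in descending order: A 0.39, D 0.296, E 0.241, B 0.13 kJ/s. The optimal diet is the largest prefix of this list for which every included type satisfies E_i/h_i > R on the types above it.
Rate on top 1: 0.3721. D: 0.296 < 0.3721 → exclude; stop.
Optimal diet: A — 1 of 4 types.

1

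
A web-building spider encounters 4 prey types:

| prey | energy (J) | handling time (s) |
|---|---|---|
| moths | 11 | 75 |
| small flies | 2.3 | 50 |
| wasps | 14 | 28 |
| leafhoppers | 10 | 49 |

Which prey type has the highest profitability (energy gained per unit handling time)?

Profitability E/h (J/s): moths = 11/75 = 0.147, small flies = 2.3/50 = 0.046, wasps = 14/28 = 0.5, leafhoppers = 10/49 = 0.204.
Ranked: wasps > leafhoppers > moths > small flies.

wasps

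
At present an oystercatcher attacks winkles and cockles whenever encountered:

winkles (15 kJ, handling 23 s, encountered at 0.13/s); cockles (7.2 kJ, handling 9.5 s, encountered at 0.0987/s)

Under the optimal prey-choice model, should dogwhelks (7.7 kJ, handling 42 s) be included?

No

Current rate: (0.13×15 + 0.0987×7.2)/(1 + 0.13×23 + 0.0987×9.5) = 0.5399 kJ/s.
Profitability of dogwhelks: 7.7/42 = 0.1833 kJ/s.
Since 0.1833 < R, time spent handling dogwhelks is better spent searching.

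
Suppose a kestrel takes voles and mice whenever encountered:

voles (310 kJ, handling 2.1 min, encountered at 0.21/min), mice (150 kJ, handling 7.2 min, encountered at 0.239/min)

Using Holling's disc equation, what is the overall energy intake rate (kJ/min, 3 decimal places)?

R = Σλ_iE_i / (1 + Σλ_ih_i)
Numerator: 0.21×310 + 0.239×150 = 100.9
Denominator: 1 + 0.21×2.1 + 0.239×7.2 = 3.162
R = 100.9/3.162 = 31.93 kJ/min

31.928 kJ/min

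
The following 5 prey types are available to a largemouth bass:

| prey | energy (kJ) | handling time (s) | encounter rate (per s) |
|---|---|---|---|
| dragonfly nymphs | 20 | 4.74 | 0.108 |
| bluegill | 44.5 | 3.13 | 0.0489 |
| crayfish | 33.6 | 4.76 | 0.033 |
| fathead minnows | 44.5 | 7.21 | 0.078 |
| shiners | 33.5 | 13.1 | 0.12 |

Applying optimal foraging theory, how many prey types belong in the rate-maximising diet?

4

Profitabilities (E/h, kJ/s): bluegill 14.2, crayfish 7.06, fathead minnows 6.17, dragonfly nymphs 4.22, shiners 2.56. Add prey in this order while the next type's profitability exceeds the intake rate on those already taken.
Rate on top 1: 1.887. crayfish: 7.06 > 1.887 → include.
Rate on top 2: 2.507. fathead minnows: 6.17 > 2.507 → include.
Rate on top 3: 3.608. dragonfly nymphs: 4.22 > 3.608 → include.
Rate on top 4: 3.739. shiners: 2.56 < 3.739 → exclude; stop.
Optimal diet: bluegill, crayfish, fathead minnows, dragonfly nymphs — 4 of 5 types.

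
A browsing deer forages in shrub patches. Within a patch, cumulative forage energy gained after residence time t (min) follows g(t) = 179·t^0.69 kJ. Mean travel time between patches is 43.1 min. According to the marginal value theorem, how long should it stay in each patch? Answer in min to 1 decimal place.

95.9 min

Optimal t* satisfies g'(t*) = g(t*)/(T + t*).
g'(t) = 0.69·179·t^-0.31. Setting 0.69·179·t^-0.31 = 179·t^0.69/(43.1+t) gives 0.69(43.1+t) = t, so 0.31·t = 0.69×43.1.
t* = 0.69×43.1/0.31 = 95.93 min.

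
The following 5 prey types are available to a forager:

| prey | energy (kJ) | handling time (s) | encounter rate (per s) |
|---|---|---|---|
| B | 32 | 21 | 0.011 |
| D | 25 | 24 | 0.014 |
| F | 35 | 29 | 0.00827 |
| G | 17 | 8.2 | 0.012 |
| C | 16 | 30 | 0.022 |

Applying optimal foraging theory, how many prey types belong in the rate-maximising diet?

4

E/h in descending order: G 2.07, B 1.52, F 1.21, D 1.04, C 0.533 kJ/s. The optimal diet is the largest prefix of this list for which every included type satisfies E_i/h_i > R on the types above it.
Rate on top 1: 0.1857. B: 1.52 > 0.1857 → include.
Rate on top 2: 0.4182. F: 1.21 > 0.4182 → include.
Rate on top 3: 0.5388. D: 1.04 > 0.5388 → include.
Rate on top 4: 0.6275. C: 0.533 < 0.6275 → exclude; stop.
Optimal diet: G, B, F, D — 4 of 5 types.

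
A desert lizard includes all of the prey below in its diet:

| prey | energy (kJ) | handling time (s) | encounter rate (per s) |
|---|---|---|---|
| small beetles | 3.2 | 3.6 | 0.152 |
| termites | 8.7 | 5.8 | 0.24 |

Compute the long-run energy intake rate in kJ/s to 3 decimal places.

R = Σλ_iE_i / (1 + Σλ_ih_i)
Numerator: 0.152×3.2 + 0.24×8.7 = 2.574
Denominator: 1 + 0.152×3.6 + 0.24×5.8 = 2.939
R = 2.574/2.939 = 0.8759 kJ/s

0.876 kJ/s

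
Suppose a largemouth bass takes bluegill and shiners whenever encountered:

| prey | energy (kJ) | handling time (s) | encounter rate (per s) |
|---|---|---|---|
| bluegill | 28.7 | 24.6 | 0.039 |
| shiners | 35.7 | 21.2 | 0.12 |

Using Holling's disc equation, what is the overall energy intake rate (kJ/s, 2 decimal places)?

Energy encountered per unit search time: 0.039×28.7 + 0.12×35.7 = 5.403 kJ/s.
Handling time per unit search time: 0.039×24.6 + 0.12×21.2 = 3.503.
Rate = 5.403/(1 + 3.503) = 1.2 kJ/s.

1.20 kJ/s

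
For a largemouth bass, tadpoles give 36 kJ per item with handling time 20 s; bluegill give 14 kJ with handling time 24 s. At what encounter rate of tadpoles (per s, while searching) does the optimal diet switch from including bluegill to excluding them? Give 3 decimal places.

The zero-one rule: include bluegill iff E₂/h₂ > λE₁/(1+λh₁). Equality gives the switch point.
λE₁h₂ = E₂ + λE₂h₁ ⇒ λ = E₂/(E₁h₂ − E₂h₁) = 14/(864 − 280) = 0.02397 per s.

0.024 per s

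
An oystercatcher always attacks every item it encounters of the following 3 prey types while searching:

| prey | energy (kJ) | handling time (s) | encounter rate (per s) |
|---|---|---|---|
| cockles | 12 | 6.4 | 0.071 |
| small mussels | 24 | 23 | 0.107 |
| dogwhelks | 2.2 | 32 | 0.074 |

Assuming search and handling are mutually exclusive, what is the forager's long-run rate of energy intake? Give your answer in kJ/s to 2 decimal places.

0.57 kJ/s

Energy encountered per unit search time: 0.071×12 + 0.107×24 + 0.074×2.2 = 3.583 kJ/s.
Handling time per unit search time: 0.071×6.4 + 0.107×23 + 0.074×32 = 5.283.
Rate = 3.583/(1 + 5.283) = 0.5702 kJ/s.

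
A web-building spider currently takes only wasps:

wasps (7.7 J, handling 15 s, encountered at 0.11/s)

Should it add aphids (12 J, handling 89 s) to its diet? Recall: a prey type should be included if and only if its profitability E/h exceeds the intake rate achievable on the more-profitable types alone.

Current rate: (0.11×7.7)/(1 + 0.11×15) = 0.3196 J/s.
Profitability of aphids: 12/89 = 0.1348 J/s.
0.1348 < 0.3196, so adding aphids would lower the average — exclude it.

No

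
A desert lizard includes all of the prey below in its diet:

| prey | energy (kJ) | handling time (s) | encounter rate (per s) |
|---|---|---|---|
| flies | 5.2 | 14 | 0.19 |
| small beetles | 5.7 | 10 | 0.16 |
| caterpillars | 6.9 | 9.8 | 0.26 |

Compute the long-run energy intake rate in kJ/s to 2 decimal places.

R = (0.19×5.2 + 0.16×5.7 + 0.26×6.9) / (1 + 0.19×14 + 0.16×10 + 0.26×9.8) = 3.694/7.808 = 0.4731 kJ/s.

0.47 kJ/s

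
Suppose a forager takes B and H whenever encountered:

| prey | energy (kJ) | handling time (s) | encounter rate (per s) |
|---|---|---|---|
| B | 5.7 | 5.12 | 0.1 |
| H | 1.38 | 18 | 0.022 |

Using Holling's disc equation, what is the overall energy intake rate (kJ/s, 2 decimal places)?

0.31 kJ/s

R = Σλ_iE_i / (1 + Σλ_ih_i)
Numerator: 0.1×5.7 + 0.022×1.38 = 0.6004
Denominator: 1 + 0.1×5.12 + 0.022×18 = 1.908
R = 0.6004/1.908 = 0.3147 kJ/s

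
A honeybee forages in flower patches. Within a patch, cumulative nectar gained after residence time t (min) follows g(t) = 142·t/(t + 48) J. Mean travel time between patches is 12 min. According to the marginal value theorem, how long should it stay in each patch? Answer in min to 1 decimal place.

24.0 min

By the marginal value theorem, leave when the instantaneous gain rate g'(t) equals the habitat-wide average g(t)/(T + t).
g'(t) = 142·48/(t + 48)². Setting 142·48/(t+48)² = 142t/[(t+48)(12+t)] gives 48(12+t) = t(t+48), so t² = 48×12 = 576.
t* = √576 = 24 min.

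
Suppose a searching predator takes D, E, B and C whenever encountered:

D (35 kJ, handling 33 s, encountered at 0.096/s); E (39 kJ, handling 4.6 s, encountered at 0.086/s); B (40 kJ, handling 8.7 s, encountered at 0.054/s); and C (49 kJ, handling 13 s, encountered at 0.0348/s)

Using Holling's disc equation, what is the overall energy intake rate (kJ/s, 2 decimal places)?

R = Σλ_iE_i / (1 + Σλ_ih_i)
Numerator: 0.096×35 + 0.086×39 + 0.054×40 + 0.0348×49 = 10.58
Denominator: 1 + 0.096×33 + 0.086×4.6 + 0.054×8.7 + 0.0348×13 = 5.486
R = 10.58/5.486 = 1.928 kJ/s

1.93 kJ/s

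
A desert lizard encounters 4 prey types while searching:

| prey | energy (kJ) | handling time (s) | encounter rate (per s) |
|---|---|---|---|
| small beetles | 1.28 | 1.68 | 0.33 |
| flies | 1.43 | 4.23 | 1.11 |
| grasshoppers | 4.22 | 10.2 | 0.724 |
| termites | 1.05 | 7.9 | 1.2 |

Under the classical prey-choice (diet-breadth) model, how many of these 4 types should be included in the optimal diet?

Profitabilities (E/h, kJ/s): small beetles 0.762, grasshoppers 0.414, flies 0.338, termites 0.133. Add prey in this order while the next type's profitability exceeds the intake rate on those already taken.
Rate on top 1: 0.2717. grasshoppers: 0.414 > 0.2717 → include.
Rate on top 2: 0.389. flies: 0.338 < 0.389 → exclude; stop.
Optimal diet: small beetles, grasshoppers — 2 of 4 types.

2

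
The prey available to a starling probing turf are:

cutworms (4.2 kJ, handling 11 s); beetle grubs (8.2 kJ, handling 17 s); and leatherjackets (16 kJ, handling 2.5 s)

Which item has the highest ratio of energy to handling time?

Profitability E/h (kJ/s): cutworms = 4.2/11 = 0.382, beetle grubs = 8.2/17 = 0.482, leatherjackets = 16/2.5 = 6.4.
Ranked: leatherjackets > beetle grubs > cutworms.

leatherjackets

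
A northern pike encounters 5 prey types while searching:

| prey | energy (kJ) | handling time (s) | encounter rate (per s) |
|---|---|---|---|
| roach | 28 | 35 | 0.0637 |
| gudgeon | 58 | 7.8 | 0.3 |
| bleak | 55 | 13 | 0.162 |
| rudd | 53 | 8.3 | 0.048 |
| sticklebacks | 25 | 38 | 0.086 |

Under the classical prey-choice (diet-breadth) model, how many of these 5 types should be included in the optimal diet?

2

Profitabilities (E/h, kJ/s): gudgeon 7.44, rudd 6.39, bleak 4.23, roach 0.8, sticklebacks 0.658. Add prey in this order while the next type's profitability exceeds the intake rate on those already taken.
Rate on top 1: 5.21. rudd: 6.39 > 5.21 → include.
Rate on top 2: 5.335. bleak: 4.23 < 5.335 → exclude; stop.
Optimal diet: gudgeon, rudd — 2 of 5 types.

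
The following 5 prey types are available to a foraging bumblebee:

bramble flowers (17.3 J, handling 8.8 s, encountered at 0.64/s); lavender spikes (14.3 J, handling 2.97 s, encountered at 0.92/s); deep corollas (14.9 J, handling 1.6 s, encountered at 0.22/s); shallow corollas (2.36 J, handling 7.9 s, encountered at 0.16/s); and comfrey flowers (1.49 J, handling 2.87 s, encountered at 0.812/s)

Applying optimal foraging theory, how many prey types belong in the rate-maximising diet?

2

Rank by E/h (J/s): deep corollas 9.31, lavender spikes 4.81, bramble flowers 1.97, comfrey flowers 0.519, shallow corollas 0.299. Include each in turn until the next type's E/h falls below the running intake rate.
Rate on top 1: 2.425. lavender spikes: 4.81 > 2.425 → include.
Rate on top 2: 4.024. bramble flowers: 1.97 < 4.024 → exclude; stop.
Optimal diet: deep corollas, lavender spikes — 2 of 5 types.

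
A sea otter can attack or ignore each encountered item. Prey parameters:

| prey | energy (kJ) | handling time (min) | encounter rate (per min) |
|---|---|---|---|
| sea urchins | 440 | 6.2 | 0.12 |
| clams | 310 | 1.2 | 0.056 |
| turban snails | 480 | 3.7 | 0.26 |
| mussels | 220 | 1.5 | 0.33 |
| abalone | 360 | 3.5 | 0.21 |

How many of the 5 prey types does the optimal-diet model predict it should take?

Rank by E/h (kJ/min): clams 258, mussels 147, turban snails 130, abalone 103, sea urchins 71. Include each in turn until the next type's E/h falls below the running intake rate.
Rate on top 1: 16.27. mussels: 147 > 16.27 → include.
Rate on top 2: 57.59. turban snails: 130 > 57.59 → include.
Rate on top 3: 85.08. abalone: 103 > 85.08 → include.
Rate on top 4: 89.09. sea urchins: 71 < 89.09 → exclude; stop.
Optimal diet: clams, mussels, turban snails, abalone — 4 of 5 types.

4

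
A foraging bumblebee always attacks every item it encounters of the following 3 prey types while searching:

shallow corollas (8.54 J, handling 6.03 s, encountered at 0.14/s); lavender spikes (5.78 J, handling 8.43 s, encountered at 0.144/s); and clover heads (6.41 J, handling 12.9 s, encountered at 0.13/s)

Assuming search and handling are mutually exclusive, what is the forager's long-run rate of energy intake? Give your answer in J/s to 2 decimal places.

0.60 J/s

R = Σλ_iE_i / (1 + Σλ_ih_i)
Numerator: 0.14×8.54 + 0.144×5.78 + 0.13×6.41 = 2.861
Denominator: 1 + 0.14×6.03 + 0.144×8.43 + 0.13×12.9 = 4.735
R = 2.861/4.735 = 0.6043 J/s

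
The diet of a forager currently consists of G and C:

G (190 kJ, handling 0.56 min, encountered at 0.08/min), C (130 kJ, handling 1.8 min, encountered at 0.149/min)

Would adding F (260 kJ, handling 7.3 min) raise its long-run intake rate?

Yes

Intake rate on the current diet: R = (0.08×190 + 0.149×130) / (1 + 0.08×0.56 + 0.149×1.8) = 34.57/1.313 = 26.33 kJ/min.
Profitability of F: 260/7.3 = 35.62 kJ/min.
35.62 > 26.33, so adding F raises the average — include it.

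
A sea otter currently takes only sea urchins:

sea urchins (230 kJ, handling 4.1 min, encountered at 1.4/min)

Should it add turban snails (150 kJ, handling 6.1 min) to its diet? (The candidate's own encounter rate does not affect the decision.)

Intake rate on the current diet: R = (1.4×230) / (1 + 1.4×4.1) = 322/6.74 = 47.77 kJ/min.
Profitability of turban snails: 150/6.1 = 24.59 kJ/min.
Since 24.59 < R, time spent handling turban snails is better spent searching.

No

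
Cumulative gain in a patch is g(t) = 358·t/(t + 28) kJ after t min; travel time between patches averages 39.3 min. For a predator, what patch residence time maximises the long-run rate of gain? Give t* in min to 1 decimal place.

By the marginal value theorem, leave when the instantaneous gain rate g'(t) equals the habitat-wide average g(t)/(T + t).
g'(t) = 358·28/(t + 28)². Setting 358·28/(t+28)² = 358t/[(t+28)(39.3+t)] gives 28(39.3+t) = t(t+28), so t² = 28×39.3 = 1100.
t* = √1100 = 33.17 min.

33.2 min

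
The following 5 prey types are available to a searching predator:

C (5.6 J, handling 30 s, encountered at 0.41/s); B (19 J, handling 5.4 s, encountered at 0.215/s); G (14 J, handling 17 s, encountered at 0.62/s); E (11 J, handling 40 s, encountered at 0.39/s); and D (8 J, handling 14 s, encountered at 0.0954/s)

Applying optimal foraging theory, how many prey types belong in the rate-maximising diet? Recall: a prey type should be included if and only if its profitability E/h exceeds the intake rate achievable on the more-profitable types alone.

Rank by E/h (J/s): B 3.52, G 0.824, D 0.571, E 0.275, C 0.187. Include each in turn until the next type's E/h falls below the running intake rate.
Rate on top 1: 1.89. G: 0.824 < 1.89 → exclude; stop.
Optimal diet: B — 1 of 5 types.

1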